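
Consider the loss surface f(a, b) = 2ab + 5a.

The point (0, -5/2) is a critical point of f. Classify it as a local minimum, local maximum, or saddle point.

saddle point

The Hessian of f is constant: H = [[0, 2], [2, 0]].
det(H) = 0·0 − 2² = -4.
Since det(H) < 0, H is indefinite and the critical point is a saddle point.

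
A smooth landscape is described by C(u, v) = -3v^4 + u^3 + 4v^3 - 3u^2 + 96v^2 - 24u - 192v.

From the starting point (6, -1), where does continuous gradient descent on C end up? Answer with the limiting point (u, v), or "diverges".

(4, 1)

C is separable, so gradient descent decouples: u follows -∂C/∂u, v follows -∂C/∂v.
∂C/∂u = 3(u - 4)(u + 2); at u=6 this is 48, so u decreases.
∂C/∂v = -12(v - 4)(v - 1)(v + 4); at v=-1 this is -360, so v increases.
u converges to its nearest critical value 4 (a local min of the u-part); v converges to 1. The iterate converges to (4, 1).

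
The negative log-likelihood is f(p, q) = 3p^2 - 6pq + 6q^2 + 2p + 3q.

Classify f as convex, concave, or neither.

convex

f is quadratic, so its Hessian is the constant matrix H = [[6, -6], [-6, 12]].
det(H) = 36, tr(H) = 18.
det(H) > 0 and tr(H) > 0, so H is positive definite everywhere: convex.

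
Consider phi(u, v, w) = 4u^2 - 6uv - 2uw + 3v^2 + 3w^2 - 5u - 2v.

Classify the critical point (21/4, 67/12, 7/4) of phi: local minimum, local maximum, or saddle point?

The Hessian is constant: H = [[8, -6, -2], [-6, 6, 0], [-2, 0, 6]].
Leading principal minors: Δ₁ = 8, Δ₂ = 12, Δ₃ = 48.
All leading minors are positive, so H is positive definite: a local minimum.

local minimum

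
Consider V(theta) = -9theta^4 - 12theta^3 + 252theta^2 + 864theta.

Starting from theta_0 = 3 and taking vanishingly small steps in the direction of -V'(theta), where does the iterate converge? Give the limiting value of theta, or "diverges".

V'(theta) = -36(theta - 4)(theta + 2)(theta + 3), so V'(3) = 1080.
Gradient descent moves in the -V' direction, i.e. theta is decreasing.
The nearest critical point in that direction is theta = -2, where V'' = 216 > 0 (a local minimum). The iterate converges there.

-2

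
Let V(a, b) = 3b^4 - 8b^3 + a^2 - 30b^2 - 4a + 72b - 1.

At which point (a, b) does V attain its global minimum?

(2, -2)

V(a,b) separates as P(a) + Q(b) − 1, so its minimum is min P + min Q − 1.
P'(a) = 2a - 4 vanishes at a ∈ {2}; Q'(b) = 12(b - 3)(b - 1)(b + 2) vanishes at b ∈ {-2, 1, 3}.
Local minima of P (where P''>0): P(2)=-4. Local minima of Q: Q(-2)=-152, Q(3)=-27.
So the global minimum of V is P(2) + Q(-2) − 1 = -4 − 152 − 1 = -157, attained at (2, -2).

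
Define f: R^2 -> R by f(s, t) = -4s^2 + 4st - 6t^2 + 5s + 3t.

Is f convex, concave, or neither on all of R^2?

concave

f is quadratic, so its Hessian is the constant matrix H = [[-8, 4], [4, -12]].
det(H) = 80, tr(H) = -20.
det(H) > 0 and tr(H) < 0, so H is negative definite everywhere: concave.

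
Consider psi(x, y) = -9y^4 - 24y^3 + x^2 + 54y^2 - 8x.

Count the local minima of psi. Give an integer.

1

psi separates as a function of x plus a function of y, so ∇psi=0 decouples.
∂psi/∂x = 2(x - 4) = 0 at x ∈ {4}; ∂psi/∂y = -36y(y - 1)(y + 3) = 0 at y ∈ {-3, 0, 1}.
The Hessian is diagonal: diag(psi_xx, psi_yy). Second derivatives: psi_xx(4)=2; psi_yy(-3)=-432, psi_yy(0)=108, psi_yy(1)=-144.
Local minima occur where both diagonal entries positive: (4, 0). Count: 1.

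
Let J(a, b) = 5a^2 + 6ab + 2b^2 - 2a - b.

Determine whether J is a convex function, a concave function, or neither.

convex

J is quadratic, so its Hessian is the constant matrix H = [[10, 6], [6, 4]].
det(H) = 4, tr(H) = 14.
det(H) > 0 and tr(H) > 0, so H is positive definite everywhere: convex.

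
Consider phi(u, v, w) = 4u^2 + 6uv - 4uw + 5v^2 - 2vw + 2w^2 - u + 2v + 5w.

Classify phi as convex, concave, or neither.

phi is quadratic, so its Hessian is the constant matrix H = [[8, 6, -4], [6, 10, -2], [-4, -2, 4]].
Leading principal minors: 8, 44, 80.
All positive ⇒ H ≻ 0 ⇒ convex.

convex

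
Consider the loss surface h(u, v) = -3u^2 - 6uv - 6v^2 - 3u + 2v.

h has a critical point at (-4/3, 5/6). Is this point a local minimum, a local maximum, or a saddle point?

local maximum

The Hessian of h is constant: H = [[-6, -6], [-6, -12]].
det(H) = (-6)·(-12) − (-6)² = 36.
det(H) > 0 and tr(H) = -18 < 0, so H is negative definite and the point is a local maximum.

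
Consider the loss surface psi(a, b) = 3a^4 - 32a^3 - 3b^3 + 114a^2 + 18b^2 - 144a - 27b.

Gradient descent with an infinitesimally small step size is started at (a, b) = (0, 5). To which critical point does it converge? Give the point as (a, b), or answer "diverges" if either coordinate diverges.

psi is separable, so gradient descent decouples: a follows -∂psi/∂a, b follows -∂psi/∂b.
∂psi/∂a = 12(a - 4)(a - 3)(a - 1); at a=0 this is -144, so a increases.
∂psi/∂b = -9(b - 3)(b - 1); at b=5 this is -72, so b increases.
The b-coordinate has no critical point in that direction and runs off to infinity.

diverges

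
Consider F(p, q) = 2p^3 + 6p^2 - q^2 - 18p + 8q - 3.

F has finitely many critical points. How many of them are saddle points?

F separates as a function of p plus a function of q, so ∇F=0 decouples.
∂F/∂p = 6(p - 1)(p + 3) = 0 at p ∈ {-3, 1}; ∂F/∂q = -2(q - 4) = 0 at q ∈ {4}.
The Hessian is diagonal: diag(F_pp, F_qq). Second derivatives: F_pp(-3)=-24, F_pp(1)=24; F_qq(4)=-2.
Saddle points occur where the two diagonal entries have opposite signs: (1, 4). Count: 1.

1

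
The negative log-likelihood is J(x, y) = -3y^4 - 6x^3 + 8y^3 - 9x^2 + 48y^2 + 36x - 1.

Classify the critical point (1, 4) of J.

local maximum

The mixed partial ∂²J/∂x∂y is 0, so the Hessian at any point is diag(J_xx, J_yy) = diag(-18(2x + 1), 12(-3y^2 + 4y + 8)).
At (1, 4): H = diag(-54, -288).
Both eigenvalues are negative, so H is negative definite: a local maximum.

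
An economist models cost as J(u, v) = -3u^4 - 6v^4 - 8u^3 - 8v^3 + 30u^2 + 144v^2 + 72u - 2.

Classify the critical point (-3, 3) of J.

local maximum

The mixed partial ∂²J/∂u∂v is 0, so the Hessian at any point is diag(J_uu, J_vv) = diag(12(-3u^2 - 4u + 5), 24(-3v^2 - 2v + 12)).
At (-3, 3): H = diag(-120, -504).
Both eigenvalues are negative, so H is negative definite: a local maximum.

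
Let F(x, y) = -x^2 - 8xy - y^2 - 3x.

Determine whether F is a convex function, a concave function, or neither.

neither

F is quadratic, so its Hessian is the constant matrix H = [[-2, -8], [-8, -2]].
det(H) = -60, tr(H) = -4.
det(H) < 0, so H is indefinite: neither convex nor concave.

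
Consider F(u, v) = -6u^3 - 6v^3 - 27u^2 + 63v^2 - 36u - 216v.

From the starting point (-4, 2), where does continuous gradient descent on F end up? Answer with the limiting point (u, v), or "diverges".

(-2, 3)

F is separable, so gradient descent decouples: u follows -∂F/∂u, v follows -∂F/∂v.
∂F/∂u = -18(u + 1)(u + 2); at u=-4 this is -108, so u increases.
∂F/∂v = -18(v - 4)(v - 3); at v=2 this is -36, so v increases.
u converges to its nearest critical value -2 (a local min of the u-part); v converges to 3. The iterate converges to (-2, 3).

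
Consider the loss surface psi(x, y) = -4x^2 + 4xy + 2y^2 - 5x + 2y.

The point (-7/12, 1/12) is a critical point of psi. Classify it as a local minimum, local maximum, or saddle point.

saddle point

The Hessian of psi is constant: H = [[-8, 4], [4, 4]].
det(H) = (-8)·4 − 4² = -48.
Since det(H) < 0, H is indefinite and the critical point is a saddle point.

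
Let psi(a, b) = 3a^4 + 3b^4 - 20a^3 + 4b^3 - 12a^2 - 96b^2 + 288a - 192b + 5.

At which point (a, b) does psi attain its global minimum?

(-2, 4)

psi(a,b) separates as P(a) + Q(b) + 5, so its minimum is min P + min Q + 5.
P'(a) = 12(a - 4)(a - 3)(a + 2) vanishes at a ∈ {-2, 3, 4}; Q'(b) = 12(b - 4)(b + 1)(b + 4) vanishes at b ∈ {-4, -1, 4}.
Local minima of P (where P''>0): P(-2)=-416, P(4)=448. Local minima of Q: Q(-4)=-256, Q(4)=-1280.
So the global minimum of psi is P(-2) + Q(4) + 5 = -416 − 1280 + 5 = -1691, attained at (-2, 4).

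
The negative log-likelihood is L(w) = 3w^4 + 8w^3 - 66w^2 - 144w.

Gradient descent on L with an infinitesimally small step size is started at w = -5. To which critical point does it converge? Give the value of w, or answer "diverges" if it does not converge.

L'(w) = 12(w - 3)(w + 1)(w + 4), so L'(-5) = -384.
Gradient descent moves in the -L' direction, i.e. w is increasing.
The nearest critical point in that direction is w = -4, where L'' = 252 > 0 (a local minimum). The iterate converges there.

-4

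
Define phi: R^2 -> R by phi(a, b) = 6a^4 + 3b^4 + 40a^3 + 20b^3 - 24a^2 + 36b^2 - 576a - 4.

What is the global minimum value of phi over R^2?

-836

phi(a,b) separates as P(a) + Q(b) − 4, so its minimum is min P + min Q − 4.
P'(a) = 24(a - 2)(a + 3)(a + 4) vanishes at a ∈ {-4, -3, 2}; Q'(b) = 12b(b + 2)(b + 3) vanishes at b ∈ {-3, -2, 0}.
Local minima of P (where P''>0): P(-4)=896, P(2)=-832. Local minima of Q: Q(-3)=27, Q(0)=0.
So the global minimum of phi is P(2) + Q(0) − 4 = -832 + 0 − 4 = -836, attained at (2, 0).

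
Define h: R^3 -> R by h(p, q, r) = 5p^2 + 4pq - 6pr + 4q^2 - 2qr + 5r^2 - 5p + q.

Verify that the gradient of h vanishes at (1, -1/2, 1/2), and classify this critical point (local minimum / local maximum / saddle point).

∇h = (10p + 4q - 6r - 5, 4p + 8q - 2r + 1, -6p - 2q + 10r); substituting (1, -1/2, 1/2) gives ∇h = (0, 0, 0), so (1, -1/2, 1/2) is indeed a critical point.
The Hessian is constant: H = [[10, 4, -6], [4, 8, -2], [-6, -2, 10]].
Leading principal minors: Δ₁ = 10, Δ₂ = 64, Δ₃ = 408.
All leading minors are positive, so H is positive definite: a local minimum.

local minimum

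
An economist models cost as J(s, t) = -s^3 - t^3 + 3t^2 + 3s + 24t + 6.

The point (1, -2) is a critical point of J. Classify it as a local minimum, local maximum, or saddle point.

The mixed partial ∂²J/∂s∂t is 0, so the Hessian at any point is diag(J_ss, J_tt) = diag(-6s, 6(-t + 1)).
At (1, -2): H = diag(-6, 18).
The eigenvalues have opposite signs, so H is indefinite: a saddle point.

saddle point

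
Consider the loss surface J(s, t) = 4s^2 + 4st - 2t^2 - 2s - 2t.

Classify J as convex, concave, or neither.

J is quadratic, so its Hessian is the constant matrix H = [[8, 4], [4, -4]].
det(H) = -48, tr(H) = 4.
det(H) < 0, so H is indefinite: neither convex nor concave.

neither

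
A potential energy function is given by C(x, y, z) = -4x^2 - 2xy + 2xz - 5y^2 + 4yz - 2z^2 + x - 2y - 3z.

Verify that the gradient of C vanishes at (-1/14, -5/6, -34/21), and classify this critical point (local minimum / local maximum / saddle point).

∇C = (-8x - 2y + 2z + 1, -2x - 10y + 4z - 2, 2x + 4y - 4z - 3); substituting (-1/14, -5/6, -34/21) gives ∇C = (0, 0, 0), so (-1/14, -5/6, -34/21) is indeed a critical point.
The Hessian is constant: H = [[-8, -2, 2], [-2, -10, 4], [2, 4, -4]].
Leading principal minors: Δ₁ = -8, Δ₂ = 76, Δ₃ = -168.
The minors alternate sign starting negative (−, +, −), so H is negative definite: a local maximum.

local maximum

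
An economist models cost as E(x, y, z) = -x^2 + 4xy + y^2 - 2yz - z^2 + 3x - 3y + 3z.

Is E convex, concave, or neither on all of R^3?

E is quadratic, so its Hessian is the constant matrix H = [[-2, 4, 0], [4, 2, -2], [0, -2, -2]].
Leading principal minors: -2, -20, 48.
Neither pattern holds ⇒ H is indefinite ⇒ neither convex nor concave.

neither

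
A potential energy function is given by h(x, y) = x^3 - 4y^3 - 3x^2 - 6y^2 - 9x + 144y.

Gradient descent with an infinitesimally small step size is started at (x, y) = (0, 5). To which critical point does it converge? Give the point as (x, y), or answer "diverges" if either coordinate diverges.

h is separable, so gradient descent decouples: x follows -∂h/∂x, y follows -∂h/∂y.
∂h/∂x = 3(x - 3)(x + 1); at x=0 this is -9, so x increases.
∂h/∂y = -12(y - 3)(y + 4); at y=5 this is -216, so y increases.
The y-coordinate has no critical point in that direction and runs off to infinity.

diverges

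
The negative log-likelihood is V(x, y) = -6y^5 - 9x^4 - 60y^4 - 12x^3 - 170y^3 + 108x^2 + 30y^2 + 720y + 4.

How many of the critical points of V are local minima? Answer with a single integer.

V separates as a function of x plus a function of y, so ∇V=0 decouples.
∂V/∂x = -36x(x - 2)(x + 3) = 0 at x ∈ {-3, 0, 2}; ∂V/∂y = -30(y - 1)(y + 2)(y + 3)(y + 4) = 0 at y ∈ {-4, -3, -2, 1}.
The Hessian is diagonal: diag(V_xx, V_yy). Second derivatives: V_xx(-3)=-540, V_xx(0)=216, V_xx(2)=-360; V_yy(-4)=300, V_yy(-3)=-120, V_yy(-2)=180, V_yy(1)=-1800.
Local minima occur where both diagonal entries positive: (0, -4), (0, -2). Count: 2.

2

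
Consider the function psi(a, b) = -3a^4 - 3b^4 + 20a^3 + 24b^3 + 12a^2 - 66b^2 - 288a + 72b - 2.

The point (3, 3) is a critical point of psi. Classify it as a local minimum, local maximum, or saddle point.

saddle point

The mixed partial ∂²psi/∂a∂b is 0, so the Hessian at any point is diag(psi_aa, psi_bb) = diag(12(-3a^2 + 10a + 2), 12(-3b^2 + 12b - 11)).
At (3, 3): H = diag(60, -24).
The eigenvalues have opposite signs, so H is indefinite: a saddle point.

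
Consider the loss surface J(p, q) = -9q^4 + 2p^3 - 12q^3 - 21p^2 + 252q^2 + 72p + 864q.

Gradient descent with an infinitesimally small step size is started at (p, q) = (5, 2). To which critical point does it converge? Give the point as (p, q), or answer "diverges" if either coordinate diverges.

J is separable, so gradient descent decouples: p follows -∂J/∂p, q follows -∂J/∂q.
∂J/∂p = 6(p - 4)(p - 3); at p=5 this is 12, so p decreases.
∂J/∂q = -36(q - 4)(q + 2)(q + 3); at q=2 this is 1440, so q decreases.
p converges to its nearest critical value 4 (a local min of the p-part); q converges to -2. The iterate converges to (4, -2).

(4, -2)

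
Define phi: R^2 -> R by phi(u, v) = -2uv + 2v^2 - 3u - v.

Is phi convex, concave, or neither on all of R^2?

phi is quadratic, so its Hessian is the constant matrix H = [[0, -2], [-2, 4]].
det(H) = -4, tr(H) = 4.
det(H) < 0, so H is indefinite: neither convex nor concave.

neither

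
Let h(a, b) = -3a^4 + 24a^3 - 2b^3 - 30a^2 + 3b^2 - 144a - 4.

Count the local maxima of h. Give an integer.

h separates as a function of a plus a function of b, so ∇h=0 decouples.
∂h/∂a = -12(a - 4)(a - 3)(a + 1) = 0 at a ∈ {-1, 3, 4}; ∂h/∂b = -6b(b - 1) = 0 at b ∈ {0, 1}.
The Hessian is diagonal: diag(h_aa, h_bb). Second derivatives: h_aa(-1)=-240, h_aa(3)=48, h_aa(4)=-60; h_bb(0)=6, h_bb(1)=-6.
Local maxima occur where both diagonal entries negative: (-1, 1), (4, 1). Count: 2.

2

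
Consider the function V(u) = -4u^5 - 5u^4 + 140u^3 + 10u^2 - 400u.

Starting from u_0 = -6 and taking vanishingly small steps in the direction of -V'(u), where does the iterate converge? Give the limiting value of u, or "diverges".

V'(u) = -20(u - 4)(u - 1)(u + 1)(u + 5), so V'(-6) = -7000.
Gradient descent moves in the -V' direction, i.e. u is increasing.
The nearest critical point in that direction is u = -5, where V'' = 4320 > 0 (a local minimum). The iterate converges there.

-5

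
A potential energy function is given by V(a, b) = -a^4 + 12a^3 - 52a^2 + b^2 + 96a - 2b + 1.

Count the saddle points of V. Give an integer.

2

V separates as a function of a plus a function of b, so ∇V=0 decouples.
∂V/∂a = -4(a - 4)(a - 3)(a - 2) = 0 at a ∈ {2, 3, 4}; ∂V/∂b = 2(b - 1) = 0 at b ∈ {1}.
The Hessian is diagonal: diag(V_aa, V_bb). Second derivatives: V_aa(2)=-8, V_aa(3)=4, V_aa(4)=-8; V_bb(1)=2.
Saddle points occur where the two diagonal entries have opposite signs: (2, 1), (4, 1). Count: 2.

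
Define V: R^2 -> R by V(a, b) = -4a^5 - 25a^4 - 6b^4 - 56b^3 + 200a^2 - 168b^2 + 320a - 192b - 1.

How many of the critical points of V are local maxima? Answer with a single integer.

4

V separates as a function of a plus a function of b, so ∇V=0 decouples.
∂V/∂a = -20(a - 2)(a + 1)(a + 2)(a + 4) = 0 at a ∈ {-4, -2, -1, 2}; ∂V/∂b = -24(b + 1)(b + 2)(b + 4) = 0 at b ∈ {-4, -2, -1}.
The Hessian is diagonal: diag(V_aa, V_bb). Second derivatives: V_aa(-4)=720, V_aa(-2)=-160, V_aa(-1)=180, V_aa(2)=-1440; V_bb(-4)=-144, V_bb(-2)=48, V_bb(-1)=-72.
Local maxima occur where both diagonal entries negative: (-2, -4), (-2, -1), (2, -4), (2, -1). Count: 4.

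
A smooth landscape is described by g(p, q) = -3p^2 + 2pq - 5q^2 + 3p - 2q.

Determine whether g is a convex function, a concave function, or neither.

concave

g is quadratic, so its Hessian is the constant matrix H = [[-6, 2], [2, -10]].
det(H) = 56, tr(H) = -16.
det(H) > 0 and tr(H) < 0, so H is negative definite everywhere: concave.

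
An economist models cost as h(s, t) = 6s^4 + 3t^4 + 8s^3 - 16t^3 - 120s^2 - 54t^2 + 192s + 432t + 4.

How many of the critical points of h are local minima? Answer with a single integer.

4

h separates as a function of s plus a function of t, so ∇h=0 decouples.
∂h/∂s = 24(s - 2)(s - 1)(s + 4) = 0 at s ∈ {-4, 1, 2}; ∂h/∂t = 12(t - 4)(t - 3)(t + 3) = 0 at t ∈ {-3, 3, 4}.
The Hessian is diagonal: diag(h_ss, h_tt). Second derivatives: h_ss(-4)=720, h_ss(1)=-120, h_ss(2)=144; h_tt(-3)=504, h_tt(3)=-72, h_tt(4)=84.
Local minima occur where both diagonal entries positive: (-4, -3), (-4, 4), (2, -3), (2, 4). Count: 4.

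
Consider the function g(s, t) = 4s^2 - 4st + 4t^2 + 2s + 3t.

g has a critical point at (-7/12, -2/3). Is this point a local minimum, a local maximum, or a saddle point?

local minimum

The Hessian of g is constant: H = [[8, -4], [-4, 8]].
det(H) = 8·8 − (-4)² = 48.
det(H) > 0 and tr(H) = 16 > 0, so H is positive definite and the point is a local minimum.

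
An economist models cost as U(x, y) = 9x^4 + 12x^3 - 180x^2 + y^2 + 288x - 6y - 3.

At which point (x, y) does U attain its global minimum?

U(x,y) separates as P(x) + Q(y) − 3, so its minimum is min P + min Q − 3.
P'(x) = 36(x - 2)(x - 1)(x + 4) vanishes at x ∈ {-4, 1, 2}; Q'(y) = 2y - 6 vanishes at y ∈ {3}.
Local minima of P (where P''>0): P(-4)=-2496, P(2)=96. Local minima of Q: Q(3)=-9.
So the global minimum of U is P(-4) + Q(3) − 3 = -2496 − 9 − 3 = -2508, attained at (-4, 3).

(-4, 3)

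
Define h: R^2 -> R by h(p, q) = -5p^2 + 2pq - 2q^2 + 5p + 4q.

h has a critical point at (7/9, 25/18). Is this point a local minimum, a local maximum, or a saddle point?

The Hessian of h is constant: H = [[-10, 2], [2, -4]].
det(H) = (-10)·(-4) − 2² = 36.
det(H) > 0 and tr(H) = -14 < 0, so H is negative definite and the point is a local maximum.

local maximum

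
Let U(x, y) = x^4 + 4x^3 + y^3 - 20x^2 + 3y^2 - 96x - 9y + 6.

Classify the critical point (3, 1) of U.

local minimum

The mixed partial ∂²U/∂x∂y is 0, so the Hessian at any point is diag(U_xx, U_yy) = diag(4(3x^2 + 6x - 10), 6(y + 1)).
At (3, 1): H = diag(140, 12).
Both eigenvalues are positive, so H is positive definite: a local minimum.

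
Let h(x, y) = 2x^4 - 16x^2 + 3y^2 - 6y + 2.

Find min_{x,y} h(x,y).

h(x,y) separates as P(x) + Q(y) + 2, so its minimum is min P + min Q + 2.
P'(x) = 8x(x - 2)(x + 2) vanishes at x ∈ {-2, 0, 2}; Q'(y) = 6y - 6 vanishes at y ∈ {1}.
Local minima of P (where P''>0): P(-2)=-32, P(2)=-32. Local minima of Q: Q(1)=-3.
So the global minimum of h is P(-2) + Q(1) + 2 = -32 − 3 + 2 = -33, attained at (-2, 1).

-33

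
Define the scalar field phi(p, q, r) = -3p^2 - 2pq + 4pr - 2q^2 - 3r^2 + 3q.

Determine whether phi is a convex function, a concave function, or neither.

phi is quadratic, so its Hessian is the constant matrix H = [[-6, -2, 4], [-2, -4, 0], [4, 0, -6]].
Leading principal minors: -6, 20, -56.
Signs alternate −, +, − ⇒ H ≺ 0 ⇒ concave.

concave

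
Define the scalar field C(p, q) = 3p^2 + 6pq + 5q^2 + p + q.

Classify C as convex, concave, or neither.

C is quadratic, so its Hessian is the constant matrix H = [[6, 6], [6, 10]].
det(H) = 24, tr(H) = 16.
det(H) > 0 and tr(H) > 0, so H is positive definite everywhere: convex.

convex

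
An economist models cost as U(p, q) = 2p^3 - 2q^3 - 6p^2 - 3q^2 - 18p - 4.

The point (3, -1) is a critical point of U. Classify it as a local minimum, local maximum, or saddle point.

local minimum

The mixed partial ∂²U/∂p∂q is 0, so the Hessian at any point is diag(U_pp, U_qq) = diag(12(p - 1), -6(2q + 1)).
At (3, -1): H = diag(24, 6).
Both eigenvalues are positive, so H is positive definite: a local minimum.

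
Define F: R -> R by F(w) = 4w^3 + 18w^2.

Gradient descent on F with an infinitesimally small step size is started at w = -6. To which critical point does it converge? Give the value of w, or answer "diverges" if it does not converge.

diverges

F'(w) = 12w(w + 3), so F'(-6) = 216.
Gradient descent moves in the -F' direction, i.e. w is decreasing.
There is no critical point below w=-6, and F' keeps the same sign, so the iterate runs off to −∞.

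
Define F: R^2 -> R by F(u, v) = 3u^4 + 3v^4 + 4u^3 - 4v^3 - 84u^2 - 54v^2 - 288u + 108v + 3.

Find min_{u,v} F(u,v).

F(u,v) separates as P(u) + Q(v) + 3, so its minimum is min P + min Q + 3.
P'(u) = 12(u - 4)(u + 2)(u + 3) vanishes at u ∈ {-3, -2, 4}; Q'(v) = 12(v - 3)(v - 1)(v + 3) vanishes at v ∈ {-3, 1, 3}.
Local minima of P (where P''>0): P(-3)=243, P(4)=-1472. Local minima of Q: Q(-3)=-459, Q(3)=-27.
So the global minimum of F is P(4) + Q(-3) + 3 = -1472 − 459 + 3 = -1928, attained at (4, -3).

-1928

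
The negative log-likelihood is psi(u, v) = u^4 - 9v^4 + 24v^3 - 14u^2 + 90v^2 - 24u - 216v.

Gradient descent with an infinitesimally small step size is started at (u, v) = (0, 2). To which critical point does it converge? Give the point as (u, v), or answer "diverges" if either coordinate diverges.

(3, 1)

psi is separable, so gradient descent decouples: u follows -∂psi/∂u, v follows -∂psi/∂v.
∂psi/∂u = 4(u - 3)(u + 1)(u + 2); at u=0 this is -24, so u increases.
∂psi/∂v = -36(v - 3)(v - 1)(v + 2); at v=2 this is 144, so v decreases.
u converges to its nearest critical value 3 (a local min of the u-part); v converges to 1. The iterate converges to (3, 1).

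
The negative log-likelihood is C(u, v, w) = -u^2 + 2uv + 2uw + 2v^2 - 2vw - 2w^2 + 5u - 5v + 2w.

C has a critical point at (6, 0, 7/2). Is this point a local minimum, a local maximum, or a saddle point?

The Hessian is constant: H = [[-2, 2, 2], [2, 4, -2], [2, -2, -4]].
Leading principal minors: Δ₁ = -2, Δ₂ = -12, Δ₃ = 24.
The minors fit neither the all-positive nor the alternating-sign pattern, so H is indefinite: a saddle point.

saddle point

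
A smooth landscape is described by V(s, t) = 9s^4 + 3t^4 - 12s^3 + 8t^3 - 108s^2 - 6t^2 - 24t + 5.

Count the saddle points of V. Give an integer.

V separates as a function of s plus a function of t, so ∇V=0 decouples.
∂V/∂s = 36s(s - 3)(s + 2) = 0 at s ∈ {-2, 0, 3}; ∂V/∂t = 12(t - 1)(t + 1)(t + 2) = 0 at t ∈ {-2, -1, 1}.
The Hessian is diagonal: diag(V_ss, V_tt). Second derivatives: V_ss(-2)=360, V_ss(0)=-216, V_ss(3)=540; V_tt(-2)=36, V_tt(-1)=-24, V_tt(1)=72.
Saddle points occur where the two diagonal entries have opposite signs: (-2, -1), (0, -2), (0, 1), (3, -1). Count: 4.

4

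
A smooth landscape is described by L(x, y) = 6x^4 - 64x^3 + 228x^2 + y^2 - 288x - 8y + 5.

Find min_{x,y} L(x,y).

L(x,y) separates as P(x) + Q(y) + 5, so its minimum is min P + min Q + 5.
P'(x) = 24(x - 4)(x - 3)(x - 1) vanishes at x ∈ {1, 3, 4}; Q'(y) = 2y - 8 vanishes at y ∈ {4}.
Local minima of P (where P''>0): P(1)=-118, P(4)=-64. Local minima of Q: Q(4)=-16.
So the global minimum of L is P(1) + Q(4) + 5 = -118 − 16 + 5 = -129, attained at (1, 4).

-129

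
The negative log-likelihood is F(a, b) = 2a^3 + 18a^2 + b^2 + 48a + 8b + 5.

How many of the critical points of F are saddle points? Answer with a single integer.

1

F separates as a function of a plus a function of b, so ∇F=0 decouples.
∂F/∂a = 6(a + 2)(a + 4) = 0 at a ∈ {-4, -2}; ∂F/∂b = 2(b + 4) = 0 at b ∈ {-4}.
The Hessian is diagonal: diag(F_aa, F_bb). Second derivatives: F_aa(-4)=-12, F_aa(-2)=12; F_bb(-4)=2.
Saddle points occur where the two diagonal entries have opposite signs: (-4, -4). Count: 1.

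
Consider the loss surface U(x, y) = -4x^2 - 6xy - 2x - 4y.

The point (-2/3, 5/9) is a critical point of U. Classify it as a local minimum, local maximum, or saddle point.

saddle point

The Hessian of U is constant: H = [[-8, -6], [-6, 0]].
det(H) = (-8)·0 − (-6)² = -36.
Since det(H) < 0, H is indefinite and the critical point is a saddle point.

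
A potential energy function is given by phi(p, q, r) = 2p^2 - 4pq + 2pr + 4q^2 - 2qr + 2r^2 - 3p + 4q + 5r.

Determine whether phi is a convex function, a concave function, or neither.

phi is quadratic, so its Hessian is the constant matrix H = [[4, -4, 2], [-4, 8, -2], [2, -2, 4]].
Leading principal minors: 4, 16, 48.
All positive ⇒ H ≻ 0 ⇒ convex.

convex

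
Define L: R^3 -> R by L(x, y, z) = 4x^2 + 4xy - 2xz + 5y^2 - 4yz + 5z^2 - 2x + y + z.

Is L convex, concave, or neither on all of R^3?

convex

L is quadratic, so its Hessian is the constant matrix H = [[8, 4, -2], [4, 10, -4], [-2, -4, 10]].
Leading principal minors: 8, 64, 536.
All positive ⇒ H ≻ 0 ⇒ convex.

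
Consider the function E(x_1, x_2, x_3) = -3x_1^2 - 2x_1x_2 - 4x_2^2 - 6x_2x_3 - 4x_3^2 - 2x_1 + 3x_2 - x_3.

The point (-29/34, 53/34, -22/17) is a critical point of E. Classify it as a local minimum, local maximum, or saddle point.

The Hessian is constant: H = [[-6, -2, 0], [-2, -8, -6], [0, -6, -8]].
Leading principal minors: Δ₁ = -6, Δ₂ = 44, Δ₃ = -136.
The minors alternate sign starting negative (−, +, −), so H is negative definite: a local maximum.

local maximum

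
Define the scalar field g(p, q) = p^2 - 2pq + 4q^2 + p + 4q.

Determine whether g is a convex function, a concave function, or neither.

convex

g is quadratic, so its Hessian is the constant matrix H = [[2, -2], [-2, 8]].
det(H) = 12, tr(H) = 10.
det(H) > 0 and tr(H) > 0, so H is positive definite everywhere: convex.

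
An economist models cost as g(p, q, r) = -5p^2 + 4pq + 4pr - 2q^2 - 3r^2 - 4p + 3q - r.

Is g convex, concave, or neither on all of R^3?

concave

g is quadratic, so its Hessian is the constant matrix H = [[-10, 4, 4], [4, -4, 0], [4, 0, -6]].
Leading principal minors: -10, 24, -80.
Signs alternate −, +, − ⇒ H ≺ 0 ⇒ concave.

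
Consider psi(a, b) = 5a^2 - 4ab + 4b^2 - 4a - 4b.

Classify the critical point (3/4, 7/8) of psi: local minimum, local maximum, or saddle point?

local minimum

The Hessian of psi is constant: H = [[10, -4], [-4, 8]].
det(H) = 10·8 − (-4)² = 64.
det(H) > 0 and tr(H) = 18 > 0, so H is positive definite and the point is a local minimum.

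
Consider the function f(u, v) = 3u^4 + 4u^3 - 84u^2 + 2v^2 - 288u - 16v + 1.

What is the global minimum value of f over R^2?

f(u,v) separates as P(u) + Q(v) + 1, so its minimum is min P + min Q + 1.
P'(u) = 12(u - 4)(u + 2)(u + 3) vanishes at u ∈ {-3, -2, 4}; Q'(v) = 4v - 16 vanishes at v ∈ {4}.
Local minima of P (where P''>0): P(-3)=243, P(4)=-1472. Local minima of Q: Q(4)=-32.
So the global minimum of f is P(4) + Q(4) + 1 = -1472 − 32 + 1 = -1503, attained at (4, 4).

-1503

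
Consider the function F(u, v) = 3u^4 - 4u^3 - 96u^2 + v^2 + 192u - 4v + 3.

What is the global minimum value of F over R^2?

F(u,v) separates as P(u) + Q(v) + 3, so its minimum is min P + min Q + 3.
P'(u) = 12(u - 4)(u - 1)(u + 4) vanishes at u ∈ {-4, 1, 4}; Q'(v) = 2v - 4 vanishes at v ∈ {2}.
Local minima of P (where P''>0): P(-4)=-1280, P(4)=-256. Local minima of Q: Q(2)=-4.
So the global minimum of F is P(-4) + Q(2) + 3 = -1280 − 4 + 3 = -1281, attained at (-4, 2).

-1281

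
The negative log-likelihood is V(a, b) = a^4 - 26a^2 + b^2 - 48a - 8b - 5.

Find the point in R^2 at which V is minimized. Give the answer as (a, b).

V(a,b) separates as P(a) + Q(b) − 5, so its minimum is min P + min Q − 5.
P'(a) = 4(a - 4)(a + 1)(a + 3) vanishes at a ∈ {-3, -1, 4}; Q'(b) = 2b - 8 vanishes at b ∈ {4}.
Local minima of P (where P''>0): P(-3)=-9, P(4)=-352. Local minima of Q: Q(4)=-16.
So the global minimum of V is P(4) + Q(4) − 5 = -352 − 16 − 5 = -373, attained at (4, 4).

(4, 4)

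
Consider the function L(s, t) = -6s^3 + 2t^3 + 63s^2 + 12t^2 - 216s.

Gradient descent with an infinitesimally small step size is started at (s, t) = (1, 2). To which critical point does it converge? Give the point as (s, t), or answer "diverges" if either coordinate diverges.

L is separable, so gradient descent decouples: s follows -∂L/∂s, t follows -∂L/∂t.
∂L/∂s = -18(s - 4)(s - 3); at s=1 this is -108, so s increases.
∂L/∂t = 6t(t + 4); at t=2 this is 72, so t decreases.
s converges to its nearest critical value 3 (a local min of the s-part); t converges to 0. The iterate converges to (3, 0).

(3, 0)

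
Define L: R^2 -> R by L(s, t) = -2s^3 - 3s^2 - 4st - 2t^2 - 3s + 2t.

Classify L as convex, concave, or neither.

neither

The term -2s^3 is cubic, so the Hessian is not constant.
∂²L/∂s² = -12s - 6, which takes both signs as s varies (negative for sufficiently large s). A diagonal entry of the Hessian changing sign means the Hessian is neither positive- nor negative-semidefinite on all of R^2.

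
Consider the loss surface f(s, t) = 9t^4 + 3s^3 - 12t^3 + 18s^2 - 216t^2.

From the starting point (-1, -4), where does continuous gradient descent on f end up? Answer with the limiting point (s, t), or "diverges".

f is separable, so gradient descent decouples: s follows -∂f/∂s, t follows -∂f/∂t.
∂f/∂s = 9s(s + 4); at s=-1 this is -27, so s increases.
∂f/∂t = 36t(t - 4)(t + 3); at t=-4 this is -1152, so t increases.
s converges to its nearest critical value 0 (a local min of the s-part); t converges to -3. The iterate converges to (0, -3).

(0, -3)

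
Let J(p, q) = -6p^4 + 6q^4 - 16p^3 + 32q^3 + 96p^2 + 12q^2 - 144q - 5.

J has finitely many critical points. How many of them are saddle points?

5

J separates as a function of p plus a function of q, so ∇J=0 decouples.
∂J/∂p = -24p(p - 2)(p + 4) = 0 at p ∈ {-4, 0, 2}; ∂J/∂q = 24(q - 1)(q + 2)(q + 3) = 0 at q ∈ {-3, -2, 1}.
The Hessian is diagonal: diag(J_pp, J_qq). Second derivatives: J_pp(-4)=-576, J_pp(0)=192, J_pp(2)=-288; J_qq(-3)=96, J_qq(-2)=-72, J_qq(1)=288.
Saddle points occur where the two diagonal entries have opposite signs: (-4, -3), (-4, 1), (0, -2), (2, -3), (2, 1). Count: 5.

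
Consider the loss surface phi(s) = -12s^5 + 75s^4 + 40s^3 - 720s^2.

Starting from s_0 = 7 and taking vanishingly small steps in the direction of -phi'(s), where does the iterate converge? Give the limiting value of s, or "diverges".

phi'(s) = -60s(s - 4)(s - 3)(s + 2), so phi'(7) = -45360.
Gradient descent moves in the -phi' direction, i.e. s is increasing.
There is no critical point above s=7, and phi' keeps the same sign, so the iterate runs off to +∞.

diverges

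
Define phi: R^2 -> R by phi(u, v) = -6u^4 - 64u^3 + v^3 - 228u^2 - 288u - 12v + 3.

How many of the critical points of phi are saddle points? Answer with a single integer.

3

phi separates as a function of u plus a function of v, so ∇phi=0 decouples.
∂phi/∂u = -24(u + 1)(u + 3)(u + 4) = 0 at u ∈ {-4, -3, -1}; ∂phi/∂v = 3(v - 2)(v + 2) = 0 at v ∈ {-2, 2}.
The Hessian is diagonal: diag(phi_uu, phi_vv). Second derivatives: phi_uu(-4)=-72, phi_uu(-3)=48, phi_uu(-1)=-144; phi_vv(-2)=-12, phi_vv(2)=12.
Saddle points occur where the two diagonal entries have opposite signs: (-4, 2), (-3, -2), (-1, 2). Count: 3.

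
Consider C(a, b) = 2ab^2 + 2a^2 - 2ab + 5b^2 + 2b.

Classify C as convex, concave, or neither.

The term 2ab^2 is cubic, so the Hessian is not constant.
∂²C/∂b² = 4a + 10, which takes both signs as a varies (negative for sufficiently negative a). A diagonal entry of the Hessian changing sign means the Hessian is neither positive- nor negative-semidefinite on all of R^2.

neither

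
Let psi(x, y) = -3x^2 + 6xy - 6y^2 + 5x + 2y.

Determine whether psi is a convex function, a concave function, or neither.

psi is quadratic, so its Hessian is the constant matrix H = [[-6, 6], [6, -12]].
det(H) = 36, tr(H) = -18.
det(H) > 0 and tr(H) < 0, so H is negative definite everywhere: concave.

concave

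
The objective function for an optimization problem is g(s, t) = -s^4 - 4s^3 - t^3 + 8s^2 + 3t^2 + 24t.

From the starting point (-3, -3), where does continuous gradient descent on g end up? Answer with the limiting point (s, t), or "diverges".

g is separable, so gradient descent decouples: s follows -∂g/∂s, t follows -∂g/∂t.
∂g/∂s = -4s(s - 1)(s + 4); at s=-3 this is -48, so s increases.
∂g/∂t = -3(t - 4)(t + 2); at t=-3 this is -21, so t increases.
s converges to its nearest critical value 0 (a local min of the s-part); t converges to -2. The iterate converges to (0, -2).

(0, -2)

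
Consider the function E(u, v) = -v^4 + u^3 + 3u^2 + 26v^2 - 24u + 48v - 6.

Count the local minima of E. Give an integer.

E separates as a function of u plus a function of v, so ∇E=0 decouples.
∂E/∂u = 3(u - 2)(u + 4) = 0 at u ∈ {-4, 2}; ∂E/∂v = -4(v - 4)(v + 1)(v + 3) = 0 at v ∈ {-3, -1, 4}.
The Hessian is diagonal: diag(E_uu, E_vv). Second derivatives: E_uu(-4)=-18, E_uu(2)=18; E_vv(-3)=-56, E_vv(-1)=40, E_vv(4)=-140.
Local minima occur where both diagonal entries positive: (2, -1). Count: 1.

1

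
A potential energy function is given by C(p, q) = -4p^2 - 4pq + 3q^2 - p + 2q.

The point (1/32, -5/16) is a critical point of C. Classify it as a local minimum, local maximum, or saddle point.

The Hessian of C is constant: H = [[-8, -4], [-4, 6]].
det(H) = (-8)·6 − (-4)² = -64.
Since det(H) < 0, H is indefinite and the critical point is a saddle point.

saddle point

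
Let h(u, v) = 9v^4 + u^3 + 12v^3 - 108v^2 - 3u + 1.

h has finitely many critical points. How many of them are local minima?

h separates as a function of u plus a function of v, so ∇h=0 decouples.
∂h/∂u = 3(u - 1)(u + 1) = 0 at u ∈ {-1, 1}; ∂h/∂v = 36v(v - 2)(v + 3) = 0 at v ∈ {-3, 0, 2}.
The Hessian is diagonal: diag(h_uu, h_vv). Second derivatives: h_uu(-1)=-6, h_uu(1)=6; h_vv(-3)=540, h_vv(0)=-216, h_vv(2)=360.
Local minima occur where both diagonal entries positive: (1, -3), (1, 2). Count: 2.

2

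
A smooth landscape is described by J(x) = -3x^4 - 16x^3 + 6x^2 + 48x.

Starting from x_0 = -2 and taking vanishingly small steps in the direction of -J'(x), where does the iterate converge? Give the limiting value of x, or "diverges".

J'(x) = -12(x - 1)(x + 1)(x + 4), so J'(-2) = -72.
Gradient descent moves in the -J' direction, i.e. x is increasing.
The nearest critical point in that direction is x = -1, where J'' = 72 > 0 (a local minimum). The iterate converges there.

-1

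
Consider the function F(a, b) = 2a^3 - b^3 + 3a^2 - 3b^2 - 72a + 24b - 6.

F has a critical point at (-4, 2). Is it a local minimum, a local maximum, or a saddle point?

The mixed partial ∂²F/∂a∂b is 0, so the Hessian at any point is diag(F_aa, F_bb) = diag(6(2a + 1), -6(b + 1)).
At (-4, 2): H = diag(-42, -18).
Both eigenvalues are negative, so H is negative definite: a local maximum.

local maximum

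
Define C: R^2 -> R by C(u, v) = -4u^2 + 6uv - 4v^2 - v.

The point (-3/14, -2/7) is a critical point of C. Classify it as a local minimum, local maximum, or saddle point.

local maximum

The Hessian of C is constant: H = [[-8, 6], [6, -8]].
det(H) = (-8)·(-8) − 6² = 28.
det(H) > 0 and tr(H) = -16 < 0, so H is negative definite and the point is a local maximum.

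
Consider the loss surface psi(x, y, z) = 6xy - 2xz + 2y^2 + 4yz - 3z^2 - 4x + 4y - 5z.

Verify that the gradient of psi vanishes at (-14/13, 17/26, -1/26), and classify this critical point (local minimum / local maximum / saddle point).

∇psi = (6y - 2z - 4, 6x + 4y + 4z + 4, -2x + 4y - 6z - 5); substituting (-14/13, 17/26, -1/26) gives ∇psi = (0, 0, 0), so (-14/13, 17/26, -1/26) is indeed a critical point.
The Hessian is constant: H = [[0, 6, -2], [6, 4, 4], [-2, 4, -6]].
Leading principal minors: Δ₁ = 0, Δ₂ = -36, Δ₃ = 104.
The minors fit neither the all-positive nor the alternating-sign pattern, so H is indefinite: a saddle point.

saddle point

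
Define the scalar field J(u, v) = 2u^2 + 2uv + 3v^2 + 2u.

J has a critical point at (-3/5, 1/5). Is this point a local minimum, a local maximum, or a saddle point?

local minimum

The Hessian of J is constant: H = [[4, 2], [2, 6]].
det(H) = 4·6 − 2² = 20.
det(H) > 0 and tr(H) = 10 > 0, so H is positive definite and the point is a local minimum.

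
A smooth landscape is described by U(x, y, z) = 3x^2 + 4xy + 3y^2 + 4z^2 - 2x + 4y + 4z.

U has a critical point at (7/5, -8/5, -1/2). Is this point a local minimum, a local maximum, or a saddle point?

local minimum

The Hessian is constant: H = [[6, 4, 0], [4, 6, 0], [0, 0, 8]].
Leading principal minors: Δ₁ = 6, Δ₂ = 20, Δ₃ = 160.
All leading minors are positive, so H is positive definite: a local minimum.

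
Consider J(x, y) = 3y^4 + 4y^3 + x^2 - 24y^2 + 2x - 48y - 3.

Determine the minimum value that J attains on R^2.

-116

J(x,y) separates as P(x) + Q(y) − 3, so its minimum is min P + min Q − 3.
P'(x) = 2x + 2 vanishes at x ∈ {-1}; Q'(y) = 12(y - 2)(y + 1)(y + 2) vanishes at y ∈ {-2, -1, 2}.
Local minima of P (where P''>0): P(-1)=-1. Local minima of Q: Q(-2)=16, Q(2)=-112.
So the global minimum of J is P(-1) + Q(2) − 3 = -1 − 112 − 3 = -116, attained at (-1, 2).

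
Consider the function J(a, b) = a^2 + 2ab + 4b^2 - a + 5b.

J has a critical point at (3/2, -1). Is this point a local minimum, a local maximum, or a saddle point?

The Hessian of J is constant: H = [[2, 2], [2, 8]].
det(H) = 2·8 − 2² = 12.
det(H) > 0 and tr(H) = 10 > 0, so H is positive definite and the point is a local minimum.

local minimum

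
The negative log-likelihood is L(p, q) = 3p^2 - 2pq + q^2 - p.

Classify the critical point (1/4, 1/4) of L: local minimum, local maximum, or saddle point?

The Hessian of L is constant: H = [[6, -2], [-2, 2]].
det(H) = 6·2 − (-2)² = 8.
det(H) > 0 and tr(H) = 8 > 0, so H is positive definite and the point is a local minimum.

local minimum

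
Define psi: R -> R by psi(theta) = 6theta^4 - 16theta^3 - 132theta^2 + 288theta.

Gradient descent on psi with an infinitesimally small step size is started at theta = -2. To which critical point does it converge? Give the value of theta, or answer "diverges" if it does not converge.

psi'(theta) = 24(theta - 4)(theta - 1)(theta + 3), so psi'(-2) = 432.
Gradient descent moves in the -psi' direction, i.e. theta is decreasing.
The nearest critical point in that direction is theta = -3, where psi'' = 672 > 0 (a local minimum). The iterate converges there.

-3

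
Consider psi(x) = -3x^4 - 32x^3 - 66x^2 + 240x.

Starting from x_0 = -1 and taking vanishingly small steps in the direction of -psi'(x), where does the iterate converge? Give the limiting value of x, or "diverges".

-4

psi'(x) = -12(x - 1)(x + 4)(x + 5), so psi'(-1) = 288.
Gradient descent moves in the -psi' direction, i.e. x is decreasing.
The nearest critical point in that direction is x = -4, where psi'' = 60 > 0 (a local minimum). The iterate converges there.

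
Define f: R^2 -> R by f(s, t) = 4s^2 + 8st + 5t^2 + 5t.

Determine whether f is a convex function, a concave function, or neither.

convex

f is quadratic, so its Hessian is the constant matrix H = [[8, 8], [8, 10]].
det(H) = 16, tr(H) = 18.
det(H) > 0 and tr(H) > 0, so H is positive definite everywhere: convex.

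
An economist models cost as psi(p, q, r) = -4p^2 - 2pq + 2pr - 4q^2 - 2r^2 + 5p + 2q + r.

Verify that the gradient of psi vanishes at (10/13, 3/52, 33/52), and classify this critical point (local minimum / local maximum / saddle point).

local maximum

∇psi = (-8p - 2q + 2r + 5, -2p - 8q + 2, 2p - 4r + 1); substituting (10/13, 3/52, 33/52) gives ∇psi = (0, 0, 0), so (10/13, 3/52, 33/52) is indeed a critical point.
The Hessian is constant: H = [[-8, -2, 2], [-2, -8, 0], [2, 0, -4]].
Leading principal minors: Δ₁ = -8, Δ₂ = 60, Δ₃ = -208.
The minors alternate sign starting negative (−, +, −), so H is negative definite: a local maximum.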